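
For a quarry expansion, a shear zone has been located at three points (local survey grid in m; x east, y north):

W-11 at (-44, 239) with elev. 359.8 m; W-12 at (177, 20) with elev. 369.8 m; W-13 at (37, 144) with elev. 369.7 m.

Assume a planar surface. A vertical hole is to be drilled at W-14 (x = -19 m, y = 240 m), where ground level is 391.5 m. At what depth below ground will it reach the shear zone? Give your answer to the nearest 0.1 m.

Two edge vectors: W-11→W-12 = (221, -219, 10), W-11→W-13 = (81, -95, 9.9).
Normal n = (W-11→W-12) × (W-11→W-13) = (-1218.1, -1377.9, -3256).
So ∂z/∂x = −n_x/n_z = −0.37411 and ∂z/∂y = −n_y/n_z = −0.42319.
Intercept c from W-11: 359.8 − 16.46 + 101.14 = 444.48.
At (-19, 240): z_contact = 7.11 − 101.57 + 444.48 = 350.02 m.
Depth below ground = 391.5 − 350.02 = 41.5 m.

41.5 m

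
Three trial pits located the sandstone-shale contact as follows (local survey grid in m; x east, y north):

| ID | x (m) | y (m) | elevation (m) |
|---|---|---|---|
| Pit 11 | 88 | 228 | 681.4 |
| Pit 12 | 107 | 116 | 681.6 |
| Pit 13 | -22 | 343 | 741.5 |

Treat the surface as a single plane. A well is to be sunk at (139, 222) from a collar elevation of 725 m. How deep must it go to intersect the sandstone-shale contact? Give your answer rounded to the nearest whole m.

77 m

Let the plane be z = a·x + b·y + c.
Pit 12−Pit 11: 19a − 112b = 0.2;  Pit 13−Pit 11: −110a + 115b = 60.1.
Solving gives a = −0.66642, b = −0.11484.
Then c = 681.4 − a·88 − b·228 = 766.23.
At (139, 222): z_contact = −92.6 − 25.5 + 766.23 = 648.1 m.
Depth below ground = 725 − 648.1 = 77 m.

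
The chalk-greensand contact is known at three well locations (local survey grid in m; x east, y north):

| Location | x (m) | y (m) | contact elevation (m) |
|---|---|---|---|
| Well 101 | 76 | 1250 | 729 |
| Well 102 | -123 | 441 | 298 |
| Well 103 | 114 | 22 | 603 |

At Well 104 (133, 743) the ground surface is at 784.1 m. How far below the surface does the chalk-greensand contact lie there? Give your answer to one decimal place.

Two edge vectors: Well 101→Well 102 = (-199, -809, -431), Well 101→Well 103 = (38, -1228, -126).
Normal n = (Well 101→Well 102) × (Well 101→Well 103) = (-427334, -41452, 275114).
So ∂z/∂x = −n_x/n_z = 1.553298 and ∂z/∂y = −n_y/n_z = 0.150672.
Intercept c from Well 101: 729 − 118.05 − 188.34 = 422.61.
At (133, 743): z_contact = 206.59 + 111.95 + 422.61 = 741.15 m.
Depth below ground = 784.1 − 741.15 = 43.0 m.

43.0 m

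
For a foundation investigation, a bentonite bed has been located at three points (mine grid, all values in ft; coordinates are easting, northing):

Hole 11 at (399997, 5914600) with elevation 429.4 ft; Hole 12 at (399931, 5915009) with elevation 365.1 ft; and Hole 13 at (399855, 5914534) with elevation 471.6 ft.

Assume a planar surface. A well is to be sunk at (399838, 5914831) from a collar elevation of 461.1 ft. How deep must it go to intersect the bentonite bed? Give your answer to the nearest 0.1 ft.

Two edge vectors: Hole 11→Hole 12 = (-66, 409, -64.3), Hole 11→Hole 13 = (-142, -66, 42.2).
Normal n = (Hole 11→Hole 12) × (Hole 11→Hole 13) = (13016, 11915.8, 62434).
So ∂z/∂easting = −n_x/n_z = −0.208476151 and ∂z/∂northing = −n_y/n_z = −0.190854342.
Intercept c from Hole 11: 429.4 + 83389.83 + 1128827.09 = 1212646.33.
At (399838, 5914831): z_contact = −83356.69 − 1128871.18 + 1212646.33 = 418.46 ft.
Depth below ground = 461.1 − 418.46 = 42.6 ft.

42.6 ft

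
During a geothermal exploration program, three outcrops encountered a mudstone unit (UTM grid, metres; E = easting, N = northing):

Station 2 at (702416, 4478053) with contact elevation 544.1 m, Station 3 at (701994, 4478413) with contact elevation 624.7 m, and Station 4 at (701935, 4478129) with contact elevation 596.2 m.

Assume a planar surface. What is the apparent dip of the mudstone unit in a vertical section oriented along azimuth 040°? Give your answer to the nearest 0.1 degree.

1.9°

Two edge vectors: Station 2→Station 3 = (-422, 360, 80.6), Station 2→Station 4 = (-481, 76, 52.1).
Normal n = (Station 2→Station 3) × (Station 2→Station 4) = (12630.4, -16782.4, 141088).
So ∂z/∂E = −n_x/n_z = −0.08952 and ∂z/∂N = −n_y/n_z = 0.11895.
Unit vector along 040° is (sin 40°, cos 40°) = (0.6428, 0.7660).
Slope in that direction = a·(0.6428) + b·(0.7660) = 0.03358.
Apparent dip = arctan|0.03358| = 1.9° (true dip is 8.5°, so apparent ≤ true as expected).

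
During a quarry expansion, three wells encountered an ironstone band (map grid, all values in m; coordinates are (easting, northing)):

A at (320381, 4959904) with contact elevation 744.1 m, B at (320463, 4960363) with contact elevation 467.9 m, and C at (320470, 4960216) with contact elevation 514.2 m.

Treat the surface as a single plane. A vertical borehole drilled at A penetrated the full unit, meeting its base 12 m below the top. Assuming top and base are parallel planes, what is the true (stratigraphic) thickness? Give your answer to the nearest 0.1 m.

7.2 m

Let the plane be z = a·E + b·N + c.
B−A: 82a + 459b = −276.2;  C−A: 89a + 312b = −229.9.
Solving gives a = −1.26742, b = −0.37532.
|∇z| = √(a²+b²) = 1.32182, so dip δ = arctan(1.32182) = 52.89°.
True thickness = vertical thickness × cos δ = 12 × cos 52.89° = 7.2 m.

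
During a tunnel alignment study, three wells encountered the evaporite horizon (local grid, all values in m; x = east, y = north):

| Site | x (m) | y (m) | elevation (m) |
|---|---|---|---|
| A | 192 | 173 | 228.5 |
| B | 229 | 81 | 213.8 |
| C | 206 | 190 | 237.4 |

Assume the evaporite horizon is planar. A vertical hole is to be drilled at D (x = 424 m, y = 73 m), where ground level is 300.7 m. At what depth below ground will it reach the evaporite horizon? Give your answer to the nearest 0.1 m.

31.3 m

Let the plane be z = a·x + b·y + c.
B−A: 37a − 92b = −14.7;  C−A: 14a + 17b = 8.9.
Solving gives a = 0.29677, b = 0.27913.
Then c = 228.5 − a·192 − b·173 = 123.23.
At (424, 73): z_contact = 125.83 + 20.38 + 123.23 = 269.44 m.
Depth below ground = 300.7 − 269.44 = 31.3 m.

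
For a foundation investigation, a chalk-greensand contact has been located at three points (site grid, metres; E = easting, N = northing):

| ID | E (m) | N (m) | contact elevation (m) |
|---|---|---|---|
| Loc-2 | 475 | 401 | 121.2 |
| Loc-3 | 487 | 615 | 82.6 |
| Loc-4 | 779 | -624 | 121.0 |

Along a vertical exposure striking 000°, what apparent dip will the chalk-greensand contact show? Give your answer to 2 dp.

8.62°

Two edge vectors: Loc-2→Loc-3 = (12, 214, -38.6), Loc-2→Loc-4 = (304, -1025, -0.2).
Normal n = (Loc-2→Loc-3) × (Loc-2→Loc-4) = (-39607.8, -11732, -77356).
So ∂z/∂E = −n_x/n_z = −0.51202 and ∂z/∂N = −n_y/n_z = −0.15166.
Unit vector along 000° is (sin 0°, cos 0°) = (0.0000, 1.0000).
Slope in that direction = a·(0.0000) + b·(1.0000) = −0.15166.
Apparent dip = arctan|0.15166| = 8.62° (true dip is 28.1°, so apparent ≤ true as expected).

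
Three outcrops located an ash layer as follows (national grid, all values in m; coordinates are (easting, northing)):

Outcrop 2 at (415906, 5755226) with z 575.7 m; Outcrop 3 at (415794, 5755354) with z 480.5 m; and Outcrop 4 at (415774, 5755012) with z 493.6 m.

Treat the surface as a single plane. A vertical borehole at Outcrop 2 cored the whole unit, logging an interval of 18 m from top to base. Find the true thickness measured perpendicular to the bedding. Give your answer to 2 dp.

Let the plane be z = a·E + b·N + c.
Outcrop 3−Outcrop 2: −112a + 128b = −95.2;  Outcrop 4−Outcrop 2: −132a − 214b = −82.1.
Solving gives a = 0.75572, b = −0.08250.
|∇z| = √(a²+b²) = 0.76021, so dip δ = arctan(0.76021) = 37.24°.
True thickness = vertical thickness × cos δ = 18 × cos 37.24° = 14.33 m.

14.33 m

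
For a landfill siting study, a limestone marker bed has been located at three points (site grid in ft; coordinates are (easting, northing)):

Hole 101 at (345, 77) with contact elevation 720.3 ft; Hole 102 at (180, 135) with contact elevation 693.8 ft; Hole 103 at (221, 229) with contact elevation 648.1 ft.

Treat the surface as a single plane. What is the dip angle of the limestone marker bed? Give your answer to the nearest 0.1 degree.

25.8°

Two edge vectors: Hole 101→Hole 102 = (-165, 58, -26.5), Hole 101→Hole 103 = (-124, 152, -72.2).
Normal n = (Hole 101→Hole 102) × (Hole 101→Hole 103) = (-159.6, -8627, -17888).
So ∂z/∂E = −n_x/n_z = −0.00892 and ∂z/∂N = −n_y/n_z = −0.48228.
Gradient magnitude |∇z| = √(a² + b²) = √(0.00008 + 0.23259) = 0.48236.
True dip = arctan(0.48236) = 25.8°, dipping toward N (azimuth ≈ 001°).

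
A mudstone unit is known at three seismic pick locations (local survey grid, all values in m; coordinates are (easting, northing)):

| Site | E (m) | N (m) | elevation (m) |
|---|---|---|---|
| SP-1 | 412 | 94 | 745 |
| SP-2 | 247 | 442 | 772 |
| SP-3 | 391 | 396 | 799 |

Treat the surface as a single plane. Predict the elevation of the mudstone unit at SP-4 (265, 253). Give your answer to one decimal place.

739.4 m

Two edge vectors: SP-1→SP-2 = (-165, 348, 27), SP-1→SP-3 = (-21, 302, 54).
Normal n = (SP-1→SP-2) × (SP-1→SP-3) = (10638, 8343, -42522).
So ∂z/∂E = −n_x/n_z = 0.25018 and ∂z/∂N = −n_y/n_z = 0.19620.
Intercept c from SP-1: 745 − 103.07 − 18.44 = 623.48.
At (265, 253): z = 66.3 + 49.6 + 623.48 = 739.4 m.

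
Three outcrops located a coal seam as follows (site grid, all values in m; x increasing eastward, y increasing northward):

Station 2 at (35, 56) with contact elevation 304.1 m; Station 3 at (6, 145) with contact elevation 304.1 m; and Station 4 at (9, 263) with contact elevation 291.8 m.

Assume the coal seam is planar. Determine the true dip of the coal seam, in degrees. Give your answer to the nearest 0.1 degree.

17.3°

Two edge vectors: Station 2→Station 3 = (-29, 89, 0), Station 2→Station 4 = (-26, 207, -12.3).
Normal n = (Station 2→Station 3) × (Station 2→Station 4) = (-1094.7, -356.7, -3689).
So ∂z/∂x = −n_x/n_z = −0.29675 and ∂z/∂y = −n_y/n_z = −0.09669.
Gradient magnitude |∇z| = √(a² + b²) = √(0.08806 + 0.00935) = 0.31210.
True dip = arctan(0.31210) = 17.3°, dipping toward ENE (azimuth ≈ 072°).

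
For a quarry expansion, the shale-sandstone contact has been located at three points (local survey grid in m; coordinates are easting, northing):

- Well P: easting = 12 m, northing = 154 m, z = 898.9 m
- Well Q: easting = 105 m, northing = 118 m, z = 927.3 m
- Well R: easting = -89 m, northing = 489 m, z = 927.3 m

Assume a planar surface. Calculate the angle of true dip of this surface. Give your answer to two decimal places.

Two edge vectors: Well P→Well Q = (93, -36, 28.4), Well P→Well R = (-101, 335, 28.4).
Normal n = (Well P→Well Q) × (Well P→Well R) = (-10536.4, -5509.6, 27519).
So ∂z/∂easting = −n_x/n_z = 0.38288 and ∂z/∂northing = −n_y/n_z = 0.20021.
Gradient magnitude |∇z| = √(a² + b²) = √(0.14660 + 0.04008) = 0.43206.
True dip = arctan(0.43206) = 23.37°, dipping toward WSW (azimuth ≈ 242°).

23.37°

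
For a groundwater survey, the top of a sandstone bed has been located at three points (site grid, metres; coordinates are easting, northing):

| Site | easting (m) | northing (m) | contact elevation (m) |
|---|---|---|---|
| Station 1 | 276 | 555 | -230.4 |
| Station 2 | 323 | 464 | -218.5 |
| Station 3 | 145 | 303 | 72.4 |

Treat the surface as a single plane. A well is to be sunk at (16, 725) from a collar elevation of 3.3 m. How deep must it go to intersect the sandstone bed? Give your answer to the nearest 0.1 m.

78.0 m

Two edge vectors: Station 1→Station 2 = (47, -91, 11.9), Station 1→Station 3 = (-131, -252, 302.8).
Normal n = (Station 1→Station 2) × (Station 1→Station 3) = (-24556, -15790.5, -23765).
So ∂z/∂easting = −n_x/n_z = −1.03328 and ∂z/∂northing = −n_y/n_z = −0.66444.
Intercept c from Station 1: -230.4 + 285.19 + 368.77 = 423.55.
At (16, 725): z_contact = −16.53 − 481.72 + 423.55 = -74.70 m.
Depth below ground = 3.3 − (-74.70) = 78.0 m.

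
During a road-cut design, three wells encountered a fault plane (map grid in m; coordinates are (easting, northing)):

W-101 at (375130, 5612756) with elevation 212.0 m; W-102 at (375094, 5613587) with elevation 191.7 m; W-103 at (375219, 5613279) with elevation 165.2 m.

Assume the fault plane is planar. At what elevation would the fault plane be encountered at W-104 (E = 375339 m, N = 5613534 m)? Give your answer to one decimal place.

Let the plane be z = a·E + b·N + c.
W-102−W-101: −36a + 831b = −20.3;  W-103−W-101: 89a + 523b = −46.8.
Solving gives a = −0.304718333, b = −0.037629194.
Then c = 212 − a·375130 − b·5612756 = 325724.47.
At (375339, 5613534): z = −114372.7 − 211232.8 + 325724.47 = 119.0 m.

119.0 m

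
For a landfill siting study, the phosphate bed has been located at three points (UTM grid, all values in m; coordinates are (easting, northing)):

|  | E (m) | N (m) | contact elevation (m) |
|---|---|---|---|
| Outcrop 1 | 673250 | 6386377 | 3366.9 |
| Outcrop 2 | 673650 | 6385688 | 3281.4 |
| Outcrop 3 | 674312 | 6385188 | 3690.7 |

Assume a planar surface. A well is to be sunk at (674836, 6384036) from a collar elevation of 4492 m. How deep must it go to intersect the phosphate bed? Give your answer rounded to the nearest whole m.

Two edge vectors: Outcrop 1→Outcrop 2 = (400, -689, -85.5), Outcrop 1→Outcrop 3 = (1062, -1189, 323.8).
Normal n = (Outcrop 1→Outcrop 2) × (Outcrop 1→Outcrop 3) = (-324757.7, -220321, 256118).
So ∂z/∂E = −n_x/n_z = 1.26800030 and ∂z/∂N = −n_y/n_z = 0.86023239.
Intercept c from Outcrop 1: 3366.9 − 853681.20 − 5493768.37 = −6344082.67.
At (674836, 6384036): z_contact = 855692.2 + 5491754.6 − 6344082.67 = 3364.1 m.
Depth below ground = 4492 − 3364.1 = 1128 m.

1128 m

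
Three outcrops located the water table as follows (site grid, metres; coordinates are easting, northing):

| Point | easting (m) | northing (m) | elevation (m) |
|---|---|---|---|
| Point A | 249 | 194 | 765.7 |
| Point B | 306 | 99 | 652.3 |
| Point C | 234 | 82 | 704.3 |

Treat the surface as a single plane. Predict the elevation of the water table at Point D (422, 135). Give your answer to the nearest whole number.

Two edge vectors: Point A→Point B = (57, -95, -113.4), Point A→Point C = (-15, -112, -61.4).
Normal n = (Point A→Point B) × (Point A→Point C) = (-6867.8, 5200.8, -7809).
So ∂z/∂easting = −n_x/n_z = −0.87947 and ∂z/∂northing = −n_y/n_z = 0.66600.
Intercept c from Point A: 765.7 + 218.99 − 129.20 = 855.48.
At (422, 135): z = −371.1 + 89.9 + 855.48 = 574.3 m.

574 m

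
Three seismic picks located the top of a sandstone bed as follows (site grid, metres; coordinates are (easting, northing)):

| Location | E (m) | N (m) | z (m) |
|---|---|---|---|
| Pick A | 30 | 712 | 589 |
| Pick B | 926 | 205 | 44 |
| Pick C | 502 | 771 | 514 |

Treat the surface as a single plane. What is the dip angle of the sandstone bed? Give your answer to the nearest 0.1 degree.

Let the plane be z = a·E + b·N + c.
Pick B−Pick A: 896a − 507b = −545;  Pick C−Pick A: 472a + 59b = −75.
Solving gives a = −0.24020, b = 0.65045.
Gradient magnitude |∇z| = √(a² + b²) = √(0.05770 + 0.42308) = 0.69338.
True dip = arctan(0.69338) = 34.7°, dipping toward SSE (azimuth ≈ 160°).

34.7°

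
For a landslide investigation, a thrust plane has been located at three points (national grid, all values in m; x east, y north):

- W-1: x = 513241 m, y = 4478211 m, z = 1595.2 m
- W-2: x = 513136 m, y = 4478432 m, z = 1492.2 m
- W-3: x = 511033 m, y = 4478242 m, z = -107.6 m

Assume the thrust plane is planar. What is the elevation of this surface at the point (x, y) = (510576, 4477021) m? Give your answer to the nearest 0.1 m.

Let the plane be z = a·x + b·y + c.
W-2−W-1: −105a + 221b = −103;  W-3−W-1: −2208a + 31b = −1702.8.
Solving gives a = 0.769787070, b = −0.100327410.
Then c = 1595.2 − a·513241 − b·4478211 = 55796.23.
At (510576, 4477021): z = 393034.8 − 449167.9 + 55796.23 = -336.9 m.

-336.9 m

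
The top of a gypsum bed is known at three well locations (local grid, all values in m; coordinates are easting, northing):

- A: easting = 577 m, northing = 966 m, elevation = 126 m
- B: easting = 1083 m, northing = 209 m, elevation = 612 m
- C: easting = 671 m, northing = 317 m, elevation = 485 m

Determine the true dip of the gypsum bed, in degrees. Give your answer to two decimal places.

Let the plane be z = a·easting + b·northing + c.
B−A: 506a − 757b = 486;  C−A: 94a − 649b = 359.
Solving gives a = 0.16969, b = −0.52858.
Gradient magnitude |∇z| = √(a² + b²) = √(0.02880 + 0.27940) = 0.55515.
True dip = arctan(0.55515) = 29.04°, dipping toward NNW (azimuth ≈ 342°).

29.04°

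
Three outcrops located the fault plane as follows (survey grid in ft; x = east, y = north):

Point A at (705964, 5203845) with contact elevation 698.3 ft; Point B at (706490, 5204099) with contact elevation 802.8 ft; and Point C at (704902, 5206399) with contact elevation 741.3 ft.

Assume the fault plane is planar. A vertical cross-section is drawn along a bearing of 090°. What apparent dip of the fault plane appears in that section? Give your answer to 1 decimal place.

9.0°

Two edge vectors: Point A→Point B = (526, 254, 104.5), Point A→Point C = (-1062, 2554, 43).
Normal n = (Point A→Point B) × (Point A→Point C) = (-255971, -133597, 1613152).
So ∂z/∂x = −n_x/n_z = 0.15868 and ∂z/∂y = −n_y/n_z = 0.08282.
Unit vector along 090° is (sin 90°, cos 90°) = (1.0000, 0.0000).
Slope in that direction = a·(1.0000) + b·(0.0000) = 0.15868.
Apparent dip = arctan|0.15868| = 9.0° (true dip is 10.1°, so apparent ≤ true as expected).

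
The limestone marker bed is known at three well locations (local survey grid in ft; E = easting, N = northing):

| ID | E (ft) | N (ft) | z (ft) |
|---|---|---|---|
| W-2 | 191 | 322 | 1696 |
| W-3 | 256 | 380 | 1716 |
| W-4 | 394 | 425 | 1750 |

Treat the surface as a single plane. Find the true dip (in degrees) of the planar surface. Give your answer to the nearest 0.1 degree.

Two edge vectors: W-2→W-3 = (65, 58, 20), W-2→W-4 = (203, 103, 54).
Normal n = (W-2→W-3) × (W-2→W-4) = (1072, 550, -5079).
So ∂z/∂E = −n_x/n_z = 0.21107 and ∂z/∂N = −n_y/n_z = 0.10829.
Gradient magnitude |∇z| = √(a² + b²) = √(0.04455 + 0.01173) = 0.23722.
True dip = arctan(0.23722) = 13.3°, dipping toward WSW (azimuth ≈ 243°).

13.3°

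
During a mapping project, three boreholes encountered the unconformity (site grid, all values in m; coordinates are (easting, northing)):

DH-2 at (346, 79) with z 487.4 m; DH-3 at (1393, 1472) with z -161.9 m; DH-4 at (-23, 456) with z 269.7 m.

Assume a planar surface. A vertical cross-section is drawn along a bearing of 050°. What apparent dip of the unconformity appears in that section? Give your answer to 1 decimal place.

Two edge vectors: DH-2→DH-3 = (1047, 1393, -649.3), DH-2→DH-4 = (-369, 377, -217.7).
Normal n = (DH-2→DH-3) × (DH-2→DH-4) = (-58470, 467523.6, 908736).
So ∂z/∂E = −n_x/n_z = 0.06434 and ∂z/∂N = −n_y/n_z = −0.51448.
Unit vector along 050° is (sin 50°, cos 50°) = (0.7660, 0.6428).
Slope in that direction = a·(0.7660) + b·(0.6428) = −0.28141.
Apparent dip = arctan|0.28141| = 15.7° (true dip is 27.4°, so apparent ≤ true as expected).

15.7°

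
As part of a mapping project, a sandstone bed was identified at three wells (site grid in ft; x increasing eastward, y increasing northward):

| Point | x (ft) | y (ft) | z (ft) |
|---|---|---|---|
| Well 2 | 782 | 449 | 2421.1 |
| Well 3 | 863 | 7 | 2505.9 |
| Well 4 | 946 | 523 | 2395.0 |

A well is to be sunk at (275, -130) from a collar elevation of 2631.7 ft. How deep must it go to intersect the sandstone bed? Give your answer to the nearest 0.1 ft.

58.4 ft

Two edge vectors: Well 2→Well 3 = (81, -442, 84.8), Well 2→Well 4 = (164, 74, -26.1).
Normal n = (Well 2→Well 3) × (Well 2→Well 4) = (5261, 16021.3, 78482).
So ∂z/∂x = −n_x/n_z = −0.06703 and ∂z/∂y = −n_y/n_z = −0.20414.
Intercept c from Well 2: 2421.1 + 52.42 + 91.66 = 2565.18.
At (275, -130): z_contact = −18.43 + 26.54 + 2565.18 = 2573.28 ft.
Depth below ground = 2631.7 − 2573.28 = 58.4 ft.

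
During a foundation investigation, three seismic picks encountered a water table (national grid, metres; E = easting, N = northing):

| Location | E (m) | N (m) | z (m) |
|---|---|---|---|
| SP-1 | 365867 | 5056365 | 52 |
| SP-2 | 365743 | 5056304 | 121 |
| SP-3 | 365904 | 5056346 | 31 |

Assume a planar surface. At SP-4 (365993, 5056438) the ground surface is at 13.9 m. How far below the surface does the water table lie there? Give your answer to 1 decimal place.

Let the plane be z = a·E + b·N + c.
SP-2−SP-1: −124a − 61b = 69;  SP-3−SP-1: 37a − 19b = −21.
Solving gives a = −0.561890310, b = 0.011055712.
Then c = 52 − a·365867 − b·5056365 = 149727.41.
At (365993, 5056438): z_contact = −205647.92 + 55902.52 + 149727.41 = -17.99 m.
Depth below ground = 13.9 − (-17.99) = 31.9 m.

31.9 m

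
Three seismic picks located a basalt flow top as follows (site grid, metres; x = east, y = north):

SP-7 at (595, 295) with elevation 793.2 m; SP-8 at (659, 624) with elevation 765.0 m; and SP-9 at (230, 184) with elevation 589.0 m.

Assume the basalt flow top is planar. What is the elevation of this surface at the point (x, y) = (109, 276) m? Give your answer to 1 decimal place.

494.7 m

Let the plane be z = a·x + b·y + c.
SP-8−SP-7: 64a + 329b = −28.2;  SP-9−SP-7: −365a − 111b = −204.2.
Solving gives a = 0.62233, b = −0.20678.
Then c = 793.2 − a·595 − b·295 = 483.91.
At (109, 276): z = 67.8 − 57.1 + 483.91 = 494.7 m.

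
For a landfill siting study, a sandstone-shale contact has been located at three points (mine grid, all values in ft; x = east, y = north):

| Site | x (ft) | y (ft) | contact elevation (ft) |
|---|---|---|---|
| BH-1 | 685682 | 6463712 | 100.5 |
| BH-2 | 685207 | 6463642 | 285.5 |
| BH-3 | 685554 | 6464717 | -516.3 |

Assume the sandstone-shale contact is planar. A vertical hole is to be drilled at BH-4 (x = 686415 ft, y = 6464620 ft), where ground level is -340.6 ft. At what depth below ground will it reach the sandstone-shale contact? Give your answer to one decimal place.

Let the plane be z = a·x + b·y + c.
BH-2−BH-1: −475a − 70b = 185;  BH-3−BH-1: −128a + 1005b = −616.8.
Solving gives a = −0.293519899, b = −0.651114972.
Then c = 100.5 − a·685682 − b·6463712 = 4409981.47.
At (686415, 6464620): z_contact = −201476.46 − 4209210.87 + 4409981.47 = -705.86 ft.
Depth below ground = -340.6 − (-705.86) = 365.3 ft.

365.3 ft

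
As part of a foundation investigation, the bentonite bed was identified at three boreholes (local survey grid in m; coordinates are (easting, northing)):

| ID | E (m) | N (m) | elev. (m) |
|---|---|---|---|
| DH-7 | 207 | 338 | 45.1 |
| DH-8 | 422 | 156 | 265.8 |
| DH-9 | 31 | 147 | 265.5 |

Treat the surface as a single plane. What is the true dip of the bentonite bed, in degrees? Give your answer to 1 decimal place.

Let the plane be z = a·E + b·N + c.
DH-8−DH-7: 215a − 182b = 220.7;  DH-9−DH-7: −176a − 191b = 220.4.
Solving gives a = 0.02792, b = −1.17965.
Gradient magnitude |∇z| = √(a² + b²) = √(0.00078 + 1.39158) = 1.17998.
True dip = arctan(1.17998) = 49.7°, dipping toward N (azimuth ≈ 359°).

49.7°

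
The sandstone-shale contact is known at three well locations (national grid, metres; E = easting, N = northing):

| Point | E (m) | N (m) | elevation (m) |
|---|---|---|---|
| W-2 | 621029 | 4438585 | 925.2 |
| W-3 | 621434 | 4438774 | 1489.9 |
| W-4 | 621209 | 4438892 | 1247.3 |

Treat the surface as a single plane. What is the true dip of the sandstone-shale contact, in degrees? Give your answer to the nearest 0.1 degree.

Let the plane be z = a·E + b·N + c.
W-3−W-2: 405a + 189b = 564.7;  W-4−W-2: 180a + 307b = 322.1.
Solving gives a = 1.24549, b = 0.31893.
Gradient magnitude |∇z| = √(a² + b²) = √(1.55123 + 0.10172) = 1.28567.
True dip = arctan(1.28567) = 52.1°, dipping toward WSW (azimuth ≈ 256°).

52.1°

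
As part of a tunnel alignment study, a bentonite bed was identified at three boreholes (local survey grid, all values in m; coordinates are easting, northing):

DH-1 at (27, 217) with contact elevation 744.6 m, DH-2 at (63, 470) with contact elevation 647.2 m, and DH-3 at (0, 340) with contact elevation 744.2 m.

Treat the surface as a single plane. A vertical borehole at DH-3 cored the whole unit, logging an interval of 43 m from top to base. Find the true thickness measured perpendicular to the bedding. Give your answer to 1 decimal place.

29.2 m

Let the plane be z = a·easting + b·northing + c.
DH-2−DH-1: 36a + 253b = −97.4;  DH-3−DH-1: −27a + 123b = −0.4.
Solving gives a = −1.05507, b = −0.23485.
|∇z| = √(a²+b²) = 1.08089, so dip δ = arctan(1.08089) = 47.23°.
True thickness = vertical thickness × cos δ = 43 × cos 47.23° = 29.2 m.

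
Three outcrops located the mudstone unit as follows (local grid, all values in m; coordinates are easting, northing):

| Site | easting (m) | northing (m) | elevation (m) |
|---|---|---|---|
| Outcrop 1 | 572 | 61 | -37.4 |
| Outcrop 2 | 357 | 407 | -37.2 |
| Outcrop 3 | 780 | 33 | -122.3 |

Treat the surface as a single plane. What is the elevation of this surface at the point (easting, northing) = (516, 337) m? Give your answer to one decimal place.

Let the plane be z = a·easting + b·northing + c.
Outcrop 2−Outcrop 1: −215a + 346b = 0.2;  Outcrop 3−Outcrop 1: 208a − 28b = −84.9.
Solving gives a = −0.44535, b = −0.27616.
Then c = -37.4 − a·572 − b·61 = 234.18.
At (516, 337): z = −229.8 − 93.1 + 234.18 = -88.7 m.

-88.7 m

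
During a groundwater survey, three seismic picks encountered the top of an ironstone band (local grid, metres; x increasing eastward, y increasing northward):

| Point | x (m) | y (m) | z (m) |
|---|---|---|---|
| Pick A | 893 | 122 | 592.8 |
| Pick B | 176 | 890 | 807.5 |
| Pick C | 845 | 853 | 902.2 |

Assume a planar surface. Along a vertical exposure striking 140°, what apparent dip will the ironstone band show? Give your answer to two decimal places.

Two edge vectors: Pick A→Pick B = (-717, 768, 214.7), Pick A→Pick C = (-48, 731, 309.4).
Normal n = (Pick A→Pick B) × (Pick A→Pick C) = (80673.5, 211534.2, -487263).
So ∂z/∂x = −n_x/n_z = 0.16556 and ∂z/∂y = −n_y/n_z = 0.43413.
Unit vector along 140° is (sin 140°, cos 140°) = (0.6428, -0.7660).
Slope in that direction = a·(0.6428) + b·(-0.7660) = −0.22614.
Apparent dip = arctan|0.22614| = 12.74° (true dip is 24.9°, so apparent ≤ true as expected).

12.74°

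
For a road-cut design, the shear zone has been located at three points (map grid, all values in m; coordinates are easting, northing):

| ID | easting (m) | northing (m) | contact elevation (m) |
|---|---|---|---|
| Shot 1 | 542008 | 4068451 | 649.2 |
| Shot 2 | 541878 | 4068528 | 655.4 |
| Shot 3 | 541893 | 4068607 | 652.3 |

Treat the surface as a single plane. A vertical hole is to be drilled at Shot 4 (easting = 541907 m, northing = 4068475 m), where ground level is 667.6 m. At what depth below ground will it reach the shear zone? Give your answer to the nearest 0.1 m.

12.6 m

Two edge vectors: Shot 1→Shot 2 = (-130, 77, 6.2), Shot 1→Shot 3 = (-115, 156, 3.1).
Normal n = (Shot 1→Shot 2) × (Shot 1→Shot 3) = (-728.5, -310, -11425).
So ∂z/∂easting = −n_x/n_z = −0.063763676 and ∂z/∂northing = −n_y/n_z = −0.027133479.
Intercept c from Shot 1: 649.2 + 34560.42 + 110391.23 = 145600.85.
At (541907, 4068475): z_contact = −34553.98 − 110391.88 + 145600.85 = 654.99 m.
Depth below ground = 667.6 − 654.99 = 12.6 m.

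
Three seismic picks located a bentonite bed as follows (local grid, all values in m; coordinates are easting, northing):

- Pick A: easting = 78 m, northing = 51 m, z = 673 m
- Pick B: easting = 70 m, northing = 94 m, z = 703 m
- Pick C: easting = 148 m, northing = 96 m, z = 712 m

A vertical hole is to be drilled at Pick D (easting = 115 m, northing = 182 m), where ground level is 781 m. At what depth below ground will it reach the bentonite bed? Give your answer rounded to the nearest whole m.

11 m

Let the plane be z = a·easting + b·northing + c.
Pick B−Pick A: −8a + 43b = 30;  Pick C−Pick A: 70a + 45b = 39.
Solving gives a = 0.09703, b = 0.71573.
Then c = 673 − a·78 − b·51 = 628.93.
At (115, 182): z_contact = 11.2 + 130.3 + 628.93 = 770.4 m.
Depth below ground = 781 − 770.4 = 11 m.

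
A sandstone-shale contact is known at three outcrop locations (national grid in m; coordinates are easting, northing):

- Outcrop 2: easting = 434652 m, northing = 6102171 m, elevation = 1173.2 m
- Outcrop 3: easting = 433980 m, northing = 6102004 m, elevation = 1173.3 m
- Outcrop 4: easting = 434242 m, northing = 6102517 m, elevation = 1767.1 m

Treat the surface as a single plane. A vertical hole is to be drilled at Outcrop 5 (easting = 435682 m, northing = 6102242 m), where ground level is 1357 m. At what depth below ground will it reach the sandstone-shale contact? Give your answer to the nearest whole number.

429 m

Let the plane be z = a·easting + b·northing + c.
Outcrop 3−Outcrop 2: −672a − 167b = 0.1;  Outcrop 4−Outcrop 2: −410a + 346b = 593.9.
Solving gives a = −0.32964064, b = 1.32585935.
Then c = 1173.2 − a·434652 − b·6102171 = −7946168.33.
At (435682, 6102242): z_contact = −143618.5 + 8090714.6 − 7946168.33 = 927.8 m.
Depth below ground = 1357 − 927.8 = 429 m.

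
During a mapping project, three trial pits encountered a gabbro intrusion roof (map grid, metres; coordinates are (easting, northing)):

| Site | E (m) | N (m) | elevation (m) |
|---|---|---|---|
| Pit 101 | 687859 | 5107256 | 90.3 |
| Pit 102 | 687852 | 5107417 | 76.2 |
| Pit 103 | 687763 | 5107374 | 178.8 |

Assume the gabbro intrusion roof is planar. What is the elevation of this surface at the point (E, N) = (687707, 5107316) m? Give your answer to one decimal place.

Two edge vectors: Pit 101→Pit 102 = (-7, 161, -14.1), Pit 101→Pit 103 = (-96, 118, 88.5).
Normal n = (Pit 101→Pit 102) × (Pit 101→Pit 103) = (15912.3, 1973.1, 14630).
So ∂z/∂E = −n_x/n_z = −1.087648667 and ∂z/∂N = −n_y/n_z = −0.134866712.
Intercept c from Pit 101: 90.3 + 748148.92 + 688798.83 = 1437038.05.
At (687707, 5107316): z = −747983.6 − 688806.9 + 1437038.05 = 247.5 m.

247.5 m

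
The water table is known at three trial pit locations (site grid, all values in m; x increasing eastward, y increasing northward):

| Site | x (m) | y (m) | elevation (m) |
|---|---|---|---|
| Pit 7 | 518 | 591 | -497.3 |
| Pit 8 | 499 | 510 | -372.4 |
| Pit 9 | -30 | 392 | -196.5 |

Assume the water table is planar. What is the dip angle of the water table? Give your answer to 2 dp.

Two edge vectors: Pit 7→Pit 8 = (-19, -81, 124.9), Pit 7→Pit 9 = (-548, -199, 300.8).
Normal n = (Pit 7→Pit 8) × (Pit 7→Pit 9) = (490.3, -62730, -40607).
So ∂z/∂x = −n_x/n_z = 0.01207 and ∂z/∂y = −n_y/n_z = −1.54481.
Gradient magnitude |∇z| = √(a² + b²) = √(0.00015 + 2.38643) = 1.54485.
True dip = arctan(1.54485) = 57.08°, dipping toward N (azimuth ≈ 360°).

57.08°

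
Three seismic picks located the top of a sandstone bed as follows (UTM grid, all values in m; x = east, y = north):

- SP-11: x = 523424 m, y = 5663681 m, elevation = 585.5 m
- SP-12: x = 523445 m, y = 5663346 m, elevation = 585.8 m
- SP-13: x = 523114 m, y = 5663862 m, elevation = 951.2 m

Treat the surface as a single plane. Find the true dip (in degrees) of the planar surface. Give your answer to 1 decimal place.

Two edge vectors: SP-11→SP-12 = (21, -335, 0.3), SP-11→SP-13 = (-310, 181, 365.7).
Normal n = (SP-11→SP-12) × (SP-11→SP-13) = (-122563.8, -7772.7, -100049).
So ∂z/∂x = −n_x/n_z = −1.22504 and ∂z/∂y = −n_y/n_z = −0.07769.
Gradient magnitude |∇z| = √(a² + b²) = √(1.50072 + 0.00604) = 1.22750.
True dip = arctan(1.22750) = 50.8°, dipping toward E (azimuth ≈ 086°).

50.8°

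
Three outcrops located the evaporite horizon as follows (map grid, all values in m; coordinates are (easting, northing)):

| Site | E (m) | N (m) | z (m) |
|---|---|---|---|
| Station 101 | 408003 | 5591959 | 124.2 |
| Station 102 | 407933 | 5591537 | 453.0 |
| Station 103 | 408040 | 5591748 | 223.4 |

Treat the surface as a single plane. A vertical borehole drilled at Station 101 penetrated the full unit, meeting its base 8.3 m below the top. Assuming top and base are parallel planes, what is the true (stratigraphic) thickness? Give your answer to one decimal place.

Two edge vectors: Station 101→Station 102 = (-70, -422, 328.8), Station 101→Station 103 = (37, -211, 99.2).
Normal n = (Station 101→Station 102) × (Station 101→Station 103) = (27514.4, 19109.6, 30384).
So ∂z/∂E = −n_x/n_z = −0.90556 and ∂z/∂N = −n_y/n_z = −0.62894.
|∇z| = √(a²+b²) = 1.10254, so dip δ = arctan(1.10254) = 47.79°.
True thickness = vertical thickness × cos δ = 8.3 × cos 47.79° = 5.6 m.

5.6 m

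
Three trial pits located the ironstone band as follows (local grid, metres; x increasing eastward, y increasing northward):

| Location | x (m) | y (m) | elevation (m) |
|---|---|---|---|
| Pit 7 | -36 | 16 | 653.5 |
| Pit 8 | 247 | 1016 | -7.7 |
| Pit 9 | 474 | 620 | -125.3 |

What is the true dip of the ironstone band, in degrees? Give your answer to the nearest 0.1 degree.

49.5°

Let the plane be z = a·x + b·y + c.
Pit 8−Pit 7: 283a + 1000b = −661.2;  Pit 9−Pit 7: 510a + 604b = −778.8.
Solving gives a = −1.11905, b = −0.34451.
Gradient magnitude |∇z| = √(a² + b²) = √(1.25228 + 0.11869) = 1.17088.
True dip = arctan(1.17088) = 49.5°, dipping toward ENE (azimuth ≈ 073°).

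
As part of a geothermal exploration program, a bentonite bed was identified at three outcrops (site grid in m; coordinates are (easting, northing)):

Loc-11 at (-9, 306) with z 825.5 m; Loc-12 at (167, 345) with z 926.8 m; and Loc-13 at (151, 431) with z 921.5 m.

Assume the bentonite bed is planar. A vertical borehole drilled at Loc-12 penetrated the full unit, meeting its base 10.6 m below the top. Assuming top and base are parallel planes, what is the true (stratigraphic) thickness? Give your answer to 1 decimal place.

Two edge vectors: Loc-11→Loc-12 = (176, 39, 101.3), Loc-11→Loc-13 = (160, 125, 96).
Normal n = (Loc-11→Loc-12) × (Loc-11→Loc-13) = (-8918.5, -688, 15760).
So ∂z/∂E = −n_x/n_z = 0.56589 and ∂z/∂N = −n_y/n_z = 0.04365.
|∇z| = √(a²+b²) = 0.56758, so dip δ = arctan(0.56758) = 29.58°.
True thickness = vertical thickness × cos δ = 10.6 × cos 29.58° = 9.2 m.

9.2 m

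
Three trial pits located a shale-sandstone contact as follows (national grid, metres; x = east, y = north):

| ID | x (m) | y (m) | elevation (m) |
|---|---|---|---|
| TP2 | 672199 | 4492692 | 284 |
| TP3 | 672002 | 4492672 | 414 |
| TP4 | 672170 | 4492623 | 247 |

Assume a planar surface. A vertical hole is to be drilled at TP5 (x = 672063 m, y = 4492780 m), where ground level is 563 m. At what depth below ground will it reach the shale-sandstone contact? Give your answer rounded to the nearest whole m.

103 m

Two edge vectors: TP2→TP3 = (-197, -20, 130), TP2→TP4 = (-29, -69, -37).
Normal n = (TP2→TP3) × (TP2→TP4) = (9710, -11059, 13013).
So ∂z/∂x = −n_x/n_z = −0.74617690 and ∂z/∂y = −n_y/n_z = 0.84984247.
Intercept c from TP2: 284 + 501579.37 − 3818080.44 = −3316217.08.
At (672063, 4492780): z_contact = −501477.9 + 3818155.2 − 3316217.08 = 460.3 m.
Depth below ground = 563 − 460.3 = 103 m.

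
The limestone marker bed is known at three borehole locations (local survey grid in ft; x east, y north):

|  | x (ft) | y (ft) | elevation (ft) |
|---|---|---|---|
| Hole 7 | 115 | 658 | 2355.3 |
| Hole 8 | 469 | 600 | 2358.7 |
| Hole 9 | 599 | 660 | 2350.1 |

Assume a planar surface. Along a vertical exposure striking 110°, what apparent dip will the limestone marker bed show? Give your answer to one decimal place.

1.8°

Let the plane be z = a·x + b·y + c.
Hole 8−Hole 7: 354a − 58b = 3.4;  Hole 9−Hole 7: 484a + 2b = −5.2.
Solving gives a = −0.01024, b = −0.12114.
Unit vector along 110° is (sin 110°, cos 110°) = (0.9397, -0.3420).
Slope in that direction = a·(0.9397) + b·(-0.3420) = 0.03181.
Apparent dip = arctan|0.03181| = 1.8° (true dip is 6.9°, so apparent ≤ true as expected).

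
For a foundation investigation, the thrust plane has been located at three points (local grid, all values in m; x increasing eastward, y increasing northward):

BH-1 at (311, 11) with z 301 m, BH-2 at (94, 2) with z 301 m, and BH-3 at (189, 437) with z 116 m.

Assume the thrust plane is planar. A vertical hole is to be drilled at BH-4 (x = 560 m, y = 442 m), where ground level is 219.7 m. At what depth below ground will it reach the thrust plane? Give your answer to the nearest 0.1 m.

Let the plane be z = a·x + b·y + c.
BH-2−BH-1: −217a − 9b = 0;  BH-3−BH-1: −122a + 426b = −185.
Solving gives a = 0.01780, b = −0.42917.
Then c = 301 − a·311 − b·11 = 300.19.
At (560, 442): z_contact = 9.97 − 189.70 + 300.19 = 120.46 m.
Depth below ground = 219.7 − 120.46 = 99.2 m.

99.2 m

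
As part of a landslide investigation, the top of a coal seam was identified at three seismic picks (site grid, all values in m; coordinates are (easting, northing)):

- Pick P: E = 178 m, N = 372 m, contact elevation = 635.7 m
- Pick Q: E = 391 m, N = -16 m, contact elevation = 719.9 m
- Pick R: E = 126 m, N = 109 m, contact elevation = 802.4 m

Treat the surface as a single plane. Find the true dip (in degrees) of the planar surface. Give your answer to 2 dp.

Two edge vectors: Pick P→Pick Q = (213, -388, 84.2), Pick P→Pick R = (-52, -263, 166.7).
Normal n = (Pick P→Pick Q) × (Pick P→Pick R) = (-42535, -39885.5, -76195).
So ∂z/∂E = −n_x/n_z = −0.55824 and ∂z/∂N = −n_y/n_z = −0.52347.
Gradient magnitude |∇z| = √(a² + b²) = √(0.31163 + 0.27402) = 0.76528.
True dip = arctan(0.76528) = 37.43°, dipping toward NE (azimuth ≈ 047°).

37.43°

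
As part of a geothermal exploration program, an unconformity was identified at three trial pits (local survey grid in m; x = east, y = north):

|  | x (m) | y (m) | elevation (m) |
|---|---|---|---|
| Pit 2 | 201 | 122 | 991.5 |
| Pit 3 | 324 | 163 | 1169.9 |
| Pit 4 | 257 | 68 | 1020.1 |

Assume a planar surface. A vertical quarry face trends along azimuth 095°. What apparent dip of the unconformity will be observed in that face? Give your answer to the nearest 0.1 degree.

Let the plane be z = a·x + b·y + c.
Pit 3−Pit 2: 123a + 41b = 178.4;  Pit 4−Pit 2: 56a − 54b = 28.6.
Solving gives a = 1.20902, b = 0.72417.
Unit vector along 095° is (sin 95°, cos 95°) = (0.9962, -0.0872).
Slope in that direction = a·(0.9962) + b·(-0.0872) = 1.14130.
Apparent dip = arctan|1.14130| = 48.8° (true dip is 54.6°, so apparent ≤ true as expected).

48.8°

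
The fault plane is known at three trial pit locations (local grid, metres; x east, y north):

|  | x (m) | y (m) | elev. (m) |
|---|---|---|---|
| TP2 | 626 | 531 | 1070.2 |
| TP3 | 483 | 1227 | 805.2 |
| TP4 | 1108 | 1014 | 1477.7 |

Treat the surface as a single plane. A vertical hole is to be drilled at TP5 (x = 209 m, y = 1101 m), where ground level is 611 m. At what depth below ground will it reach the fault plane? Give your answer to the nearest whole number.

Two edge vectors: TP2→TP3 = (-143, 696, -265), TP2→TP4 = (482, 483, 407.5).
Normal n = (TP2→TP3) × (TP2→TP4) = (411615, -69457.5, -404541).
So ∂z/∂x = −n_x/n_z = 1.01749 and ∂z/∂y = −n_y/n_z = −0.17169.
Intercept c from TP2: 1070.2 − 636.95 + 91.17 = 524.42.
At (209, 1101): z_contact = 212.7 − 189.0 + 524.42 = 548.0 m.
Depth below ground = 611 − 548.0 = 63 m.

63 m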